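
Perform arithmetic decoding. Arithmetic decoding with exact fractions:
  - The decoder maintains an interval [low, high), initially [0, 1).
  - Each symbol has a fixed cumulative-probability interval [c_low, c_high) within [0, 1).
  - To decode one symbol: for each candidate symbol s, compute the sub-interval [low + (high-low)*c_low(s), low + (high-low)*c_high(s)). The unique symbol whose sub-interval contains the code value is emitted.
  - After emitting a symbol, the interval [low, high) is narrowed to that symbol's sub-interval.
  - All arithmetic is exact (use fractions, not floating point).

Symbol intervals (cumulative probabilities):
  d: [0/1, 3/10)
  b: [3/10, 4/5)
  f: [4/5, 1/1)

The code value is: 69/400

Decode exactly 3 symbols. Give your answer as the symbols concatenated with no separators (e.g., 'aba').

Step 1: interval [0/1, 1/1), width = 1/1 - 0/1 = 1/1
  'd': [0/1 + 1/1*0/1, 0/1 + 1/1*3/10) = [0/1, 3/10) <- contains code 69/400
  'b': [0/1 + 1/1*3/10, 0/1 + 1/1*4/5) = [3/10, 4/5)
  'f': [0/1 + 1/1*4/5, 0/1 + 1/1*1/1) = [4/5, 1/1)
  emit 'd', narrow to [0/1, 3/10)
Step 2: interval [0/1, 3/10), width = 3/10 - 0/1 = 3/10
  'd': [0/1 + 3/10*0/1, 0/1 + 3/10*3/10) = [0/1, 9/100)
  'b': [0/1 + 3/10*3/10, 0/1 + 3/10*4/5) = [9/100, 6/25) <- contains code 69/400
  'f': [0/1 + 3/10*4/5, 0/1 + 3/10*1/1) = [6/25, 3/10)
  emit 'b', narrow to [9/100, 6/25)
Step 3: interval [9/100, 6/25), width = 6/25 - 9/100 = 3/20
  'd': [9/100 + 3/20*0/1, 9/100 + 3/20*3/10) = [9/100, 27/200)
  'b': [9/100 + 3/20*3/10, 9/100 + 3/20*4/5) = [27/200, 21/100) <- contains code 69/400
  'f': [9/100 + 3/20*4/5, 9/100 + 3/20*1/1) = [21/100, 6/25)
  emit 'b', narrow to [27/200, 21/100)

Answer: dbb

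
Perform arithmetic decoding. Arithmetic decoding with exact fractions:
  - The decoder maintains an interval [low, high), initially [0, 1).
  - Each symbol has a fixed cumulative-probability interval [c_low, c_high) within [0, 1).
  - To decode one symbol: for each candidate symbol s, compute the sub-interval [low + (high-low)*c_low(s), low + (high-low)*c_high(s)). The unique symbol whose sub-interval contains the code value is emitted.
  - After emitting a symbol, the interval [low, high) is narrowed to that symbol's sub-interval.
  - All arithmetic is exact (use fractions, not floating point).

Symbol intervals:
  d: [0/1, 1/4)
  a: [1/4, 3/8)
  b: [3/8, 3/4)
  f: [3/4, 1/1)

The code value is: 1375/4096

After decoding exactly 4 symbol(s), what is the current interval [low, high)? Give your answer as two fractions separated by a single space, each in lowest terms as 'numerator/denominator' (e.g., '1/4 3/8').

Answer: 343/1024 689/2048

Derivation:
Step 1: interval [0/1, 1/1), width = 1/1 - 0/1 = 1/1
  'd': [0/1 + 1/1*0/1, 0/1 + 1/1*1/4) = [0/1, 1/4)
  'a': [0/1 + 1/1*1/4, 0/1 + 1/1*3/8) = [1/4, 3/8) <- contains code 1375/4096
  'b': [0/1 + 1/1*3/8, 0/1 + 1/1*3/4) = [3/8, 3/4)
  'f': [0/1 + 1/1*3/4, 0/1 + 1/1*1/1) = [3/4, 1/1)
  emit 'a', narrow to [1/4, 3/8)
Step 2: interval [1/4, 3/8), width = 3/8 - 1/4 = 1/8
  'd': [1/4 + 1/8*0/1, 1/4 + 1/8*1/4) = [1/4, 9/32)
  'a': [1/4 + 1/8*1/4, 1/4 + 1/8*3/8) = [9/32, 19/64)
  'b': [1/4 + 1/8*3/8, 1/4 + 1/8*3/4) = [19/64, 11/32) <- contains code 1375/4096
  'f': [1/4 + 1/8*3/4, 1/4 + 1/8*1/1) = [11/32, 3/8)
  emit 'b', narrow to [19/64, 11/32)
Step 3: interval [19/64, 11/32), width = 11/32 - 19/64 = 3/64
  'd': [19/64 + 3/64*0/1, 19/64 + 3/64*1/4) = [19/64, 79/256)
  'a': [19/64 + 3/64*1/4, 19/64 + 3/64*3/8) = [79/256, 161/512)
  'b': [19/64 + 3/64*3/8, 19/64 + 3/64*3/4) = [161/512, 85/256)
  'f': [19/64 + 3/64*3/4, 19/64 + 3/64*1/1) = [85/256, 11/32) <- contains code 1375/4096
  emit 'f', narrow to [85/256, 11/32)
Step 4: interval [85/256, 11/32), width = 11/32 - 85/256 = 3/256
  'd': [85/256 + 3/256*0/1, 85/256 + 3/256*1/4) = [85/256, 343/1024)
  'a': [85/256 + 3/256*1/4, 85/256 + 3/256*3/8) = [343/1024, 689/2048) <- contains code 1375/4096
  'b': [85/256 + 3/256*3/8, 85/256 + 3/256*3/4) = [689/2048, 349/1024)
  'f': [85/256 + 3/256*3/4, 85/256 + 3/256*1/1) = [349/1024, 11/32)
  emit 'a', narrow to [343/1024, 689/2048)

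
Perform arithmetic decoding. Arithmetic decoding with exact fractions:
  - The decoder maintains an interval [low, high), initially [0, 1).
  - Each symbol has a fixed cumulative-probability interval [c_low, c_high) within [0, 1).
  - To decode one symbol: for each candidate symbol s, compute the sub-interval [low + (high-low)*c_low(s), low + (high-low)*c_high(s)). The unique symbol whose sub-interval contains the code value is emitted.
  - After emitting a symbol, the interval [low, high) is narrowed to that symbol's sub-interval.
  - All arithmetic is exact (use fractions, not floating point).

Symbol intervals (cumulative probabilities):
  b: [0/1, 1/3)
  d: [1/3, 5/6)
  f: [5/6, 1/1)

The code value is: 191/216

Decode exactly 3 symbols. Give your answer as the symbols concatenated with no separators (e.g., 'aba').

Step 1: interval [0/1, 1/1), width = 1/1 - 0/1 = 1/1
  'b': [0/1 + 1/1*0/1, 0/1 + 1/1*1/3) = [0/1, 1/3)
  'd': [0/1 + 1/1*1/3, 0/1 + 1/1*5/6) = [1/3, 5/6)
  'f': [0/1 + 1/1*5/6, 0/1 + 1/1*1/1) = [5/6, 1/1) <- contains code 191/216
  emit 'f', narrow to [5/6, 1/1)
Step 2: interval [5/6, 1/1), width = 1/1 - 5/6 = 1/6
  'b': [5/6 + 1/6*0/1, 5/6 + 1/6*1/3) = [5/6, 8/9) <- contains code 191/216
  'd': [5/6 + 1/6*1/3, 5/6 + 1/6*5/6) = [8/9, 35/36)
  'f': [5/6 + 1/6*5/6, 5/6 + 1/6*1/1) = [35/36, 1/1)
  emit 'b', narrow to [5/6, 8/9)
Step 3: interval [5/6, 8/9), width = 8/9 - 5/6 = 1/18
  'b': [5/6 + 1/18*0/1, 5/6 + 1/18*1/3) = [5/6, 23/27)
  'd': [5/6 + 1/18*1/3, 5/6 + 1/18*5/6) = [23/27, 95/108)
  'f': [5/6 + 1/18*5/6, 5/6 + 1/18*1/1) = [95/108, 8/9) <- contains code 191/216
  emit 'f', narrow to [95/108, 8/9)

Answer: fbf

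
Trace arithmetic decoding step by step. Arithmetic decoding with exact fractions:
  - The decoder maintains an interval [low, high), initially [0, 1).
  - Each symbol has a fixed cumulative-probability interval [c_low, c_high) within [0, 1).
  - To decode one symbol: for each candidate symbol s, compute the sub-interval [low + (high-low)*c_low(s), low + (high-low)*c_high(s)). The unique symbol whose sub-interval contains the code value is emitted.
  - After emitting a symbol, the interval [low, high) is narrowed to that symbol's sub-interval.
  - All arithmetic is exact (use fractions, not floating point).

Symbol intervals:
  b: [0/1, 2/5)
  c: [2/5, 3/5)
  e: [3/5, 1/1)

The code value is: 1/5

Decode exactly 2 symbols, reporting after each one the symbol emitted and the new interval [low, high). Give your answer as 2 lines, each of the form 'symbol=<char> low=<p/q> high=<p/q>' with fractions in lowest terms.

Answer: symbol=b low=0/1 high=2/5
symbol=c low=4/25 high=6/25

Derivation:
Step 1: interval [0/1, 1/1), width = 1/1 - 0/1 = 1/1
  'b': [0/1 + 1/1*0/1, 0/1 + 1/1*2/5) = [0/1, 2/5) <- contains code 1/5
  'c': [0/1 + 1/1*2/5, 0/1 + 1/1*3/5) = [2/5, 3/5)
  'e': [0/1 + 1/1*3/5, 0/1 + 1/1*1/1) = [3/5, 1/1)
  emit 'b', narrow to [0/1, 2/5)
Step 2: interval [0/1, 2/5), width = 2/5 - 0/1 = 2/5
  'b': [0/1 + 2/5*0/1, 0/1 + 2/5*2/5) = [0/1, 4/25)
  'c': [0/1 + 2/5*2/5, 0/1 + 2/5*3/5) = [4/25, 6/25) <- contains code 1/5
  'e': [0/1 + 2/5*3/5, 0/1 + 2/5*1/1) = [6/25, 2/5)
  emit 'c', narrow to [4/25, 6/25)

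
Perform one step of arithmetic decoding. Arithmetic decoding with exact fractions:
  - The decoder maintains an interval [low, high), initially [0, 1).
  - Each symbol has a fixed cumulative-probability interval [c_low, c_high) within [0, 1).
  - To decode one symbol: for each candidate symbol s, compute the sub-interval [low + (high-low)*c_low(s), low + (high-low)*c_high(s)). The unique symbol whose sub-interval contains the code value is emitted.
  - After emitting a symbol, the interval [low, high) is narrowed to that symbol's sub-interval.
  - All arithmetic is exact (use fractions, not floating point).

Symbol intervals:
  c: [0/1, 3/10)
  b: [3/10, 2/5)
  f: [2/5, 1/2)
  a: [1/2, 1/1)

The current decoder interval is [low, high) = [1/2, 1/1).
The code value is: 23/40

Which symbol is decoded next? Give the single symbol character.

Answer: c

Derivation:
Interval width = high − low = 1/1 − 1/2 = 1/2
Scaled code = (code − low) / width = (23/40 − 1/2) / 1/2 = 3/20
  c: [0/1, 3/10) ← scaled code falls here ✓
  b: [3/10, 2/5) 
  f: [2/5, 1/2) 
  a: [1/2, 1/1) 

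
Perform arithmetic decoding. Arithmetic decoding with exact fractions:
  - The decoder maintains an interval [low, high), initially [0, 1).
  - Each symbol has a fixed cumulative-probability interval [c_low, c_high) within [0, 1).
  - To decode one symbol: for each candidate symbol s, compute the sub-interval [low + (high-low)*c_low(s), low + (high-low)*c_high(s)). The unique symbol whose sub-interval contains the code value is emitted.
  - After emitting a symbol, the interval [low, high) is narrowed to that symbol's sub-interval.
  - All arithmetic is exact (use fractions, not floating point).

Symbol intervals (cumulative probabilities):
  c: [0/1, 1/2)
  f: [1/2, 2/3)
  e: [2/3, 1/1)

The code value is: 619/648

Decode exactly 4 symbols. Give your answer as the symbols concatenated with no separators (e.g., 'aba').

Answer: eeff

Derivation:
Step 1: interval [0/1, 1/1), width = 1/1 - 0/1 = 1/1
  'c': [0/1 + 1/1*0/1, 0/1 + 1/1*1/2) = [0/1, 1/2)
  'f': [0/1 + 1/1*1/2, 0/1 + 1/1*2/3) = [1/2, 2/3)
  'e': [0/1 + 1/1*2/3, 0/1 + 1/1*1/1) = [2/3, 1/1) <- contains code 619/648
  emit 'e', narrow to [2/3, 1/1)
Step 2: interval [2/3, 1/1), width = 1/1 - 2/3 = 1/3
  'c': [2/3 + 1/3*0/1, 2/3 + 1/3*1/2) = [2/3, 5/6)
  'f': [2/3 + 1/3*1/2, 2/3 + 1/3*2/3) = [5/6, 8/9)
  'e': [2/3 + 1/3*2/3, 2/3 + 1/3*1/1) = [8/9, 1/1) <- contains code 619/648
  emit 'e', narrow to [8/9, 1/1)
Step 3: interval [8/9, 1/1), width = 1/1 - 8/9 = 1/9
  'c': [8/9 + 1/9*0/1, 8/9 + 1/9*1/2) = [8/9, 17/18)
  'f': [8/9 + 1/9*1/2, 8/9 + 1/9*2/3) = [17/18, 26/27) <- contains code 619/648
  'e': [8/9 + 1/9*2/3, 8/9 + 1/9*1/1) = [26/27, 1/1)
  emit 'f', narrow to [17/18, 26/27)
Step 4: interval [17/18, 26/27), width = 26/27 - 17/18 = 1/54
  'c': [17/18 + 1/54*0/1, 17/18 + 1/54*1/2) = [17/18, 103/108)
  'f': [17/18 + 1/54*1/2, 17/18 + 1/54*2/3) = [103/108, 155/162) <- contains code 619/648
  'e': [17/18 + 1/54*2/3, 17/18 + 1/54*1/1) = [155/162, 26/27)
  emit 'f', narrow to [103/108, 155/162)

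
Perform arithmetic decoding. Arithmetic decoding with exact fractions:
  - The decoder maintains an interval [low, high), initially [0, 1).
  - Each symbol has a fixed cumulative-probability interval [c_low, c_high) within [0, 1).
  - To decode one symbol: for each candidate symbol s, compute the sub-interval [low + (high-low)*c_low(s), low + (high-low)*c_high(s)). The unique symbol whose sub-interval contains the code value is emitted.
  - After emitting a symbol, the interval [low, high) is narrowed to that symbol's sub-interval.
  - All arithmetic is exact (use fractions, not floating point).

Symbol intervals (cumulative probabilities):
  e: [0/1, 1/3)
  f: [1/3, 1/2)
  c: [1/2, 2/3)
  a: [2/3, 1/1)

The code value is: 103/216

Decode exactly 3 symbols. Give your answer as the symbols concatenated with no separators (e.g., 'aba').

Answer: fac

Derivation:
Step 1: interval [0/1, 1/1), width = 1/1 - 0/1 = 1/1
  'e': [0/1 + 1/1*0/1, 0/1 + 1/1*1/3) = [0/1, 1/3)
  'f': [0/1 + 1/1*1/3, 0/1 + 1/1*1/2) = [1/3, 1/2) <- contains code 103/216
  'c': [0/1 + 1/1*1/2, 0/1 + 1/1*2/3) = [1/2, 2/3)
  'a': [0/1 + 1/1*2/3, 0/1 + 1/1*1/1) = [2/3, 1/1)
  emit 'f', narrow to [1/3, 1/2)
Step 2: interval [1/3, 1/2), width = 1/2 - 1/3 = 1/6
  'e': [1/3 + 1/6*0/1, 1/3 + 1/6*1/3) = [1/3, 7/18)
  'f': [1/3 + 1/6*1/3, 1/3 + 1/6*1/2) = [7/18, 5/12)
  'c': [1/3 + 1/6*1/2, 1/3 + 1/6*2/3) = [5/12, 4/9)
  'a': [1/3 + 1/6*2/3, 1/3 + 1/6*1/1) = [4/9, 1/2) <- contains code 103/216
  emit 'a', narrow to [4/9, 1/2)
Step 3: interval [4/9, 1/2), width = 1/2 - 4/9 = 1/18
  'e': [4/9 + 1/18*0/1, 4/9 + 1/18*1/3) = [4/9, 25/54)
  'f': [4/9 + 1/18*1/3, 4/9 + 1/18*1/2) = [25/54, 17/36)
  'c': [4/9 + 1/18*1/2, 4/9 + 1/18*2/3) = [17/36, 13/27) <- contains code 103/216
  'a': [4/9 + 1/18*2/3, 4/9 + 1/18*1/1) = [13/27, 1/2)
  emit 'c', narrow to [17/36, 13/27)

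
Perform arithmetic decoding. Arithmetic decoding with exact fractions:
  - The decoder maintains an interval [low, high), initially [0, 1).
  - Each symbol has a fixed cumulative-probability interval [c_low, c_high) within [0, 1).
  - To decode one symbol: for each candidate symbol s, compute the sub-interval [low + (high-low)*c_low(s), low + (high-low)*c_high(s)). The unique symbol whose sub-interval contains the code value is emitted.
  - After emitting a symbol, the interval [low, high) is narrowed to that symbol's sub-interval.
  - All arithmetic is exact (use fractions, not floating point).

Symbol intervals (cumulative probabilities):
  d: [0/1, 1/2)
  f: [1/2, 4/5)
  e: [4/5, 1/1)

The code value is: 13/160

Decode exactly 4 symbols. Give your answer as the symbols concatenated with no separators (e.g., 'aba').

Step 1: interval [0/1, 1/1), width = 1/1 - 0/1 = 1/1
  'd': [0/1 + 1/1*0/1, 0/1 + 1/1*1/2) = [0/1, 1/2) <- contains code 13/160
  'f': [0/1 + 1/1*1/2, 0/1 + 1/1*4/5) = [1/2, 4/5)
  'e': [0/1 + 1/1*4/5, 0/1 + 1/1*1/1) = [4/5, 1/1)
  emit 'd', narrow to [0/1, 1/2)
Step 2: interval [0/1, 1/2), width = 1/2 - 0/1 = 1/2
  'd': [0/1 + 1/2*0/1, 0/1 + 1/2*1/2) = [0/1, 1/4) <- contains code 13/160
  'f': [0/1 + 1/2*1/2, 0/1 + 1/2*4/5) = [1/4, 2/5)
  'e': [0/1 + 1/2*4/5, 0/1 + 1/2*1/1) = [2/5, 1/2)
  emit 'd', narrow to [0/1, 1/4)
Step 3: interval [0/1, 1/4), width = 1/4 - 0/1 = 1/4
  'd': [0/1 + 1/4*0/1, 0/1 + 1/4*1/2) = [0/1, 1/8) <- contains code 13/160
  'f': [0/1 + 1/4*1/2, 0/1 + 1/4*4/5) = [1/8, 1/5)
  'e': [0/1 + 1/4*4/5, 0/1 + 1/4*1/1) = [1/5, 1/4)
  emit 'd', narrow to [0/1, 1/8)
Step 4: interval [0/1, 1/8), width = 1/8 - 0/1 = 1/8
  'd': [0/1 + 1/8*0/1, 0/1 + 1/8*1/2) = [0/1, 1/16)
  'f': [0/1 + 1/8*1/2, 0/1 + 1/8*4/5) = [1/16, 1/10) <- contains code 13/160
  'e': [0/1 + 1/8*4/5, 0/1 + 1/8*1/1) = [1/10, 1/8)
  emit 'f', narrow to [1/16, 1/10)

Answer: dddf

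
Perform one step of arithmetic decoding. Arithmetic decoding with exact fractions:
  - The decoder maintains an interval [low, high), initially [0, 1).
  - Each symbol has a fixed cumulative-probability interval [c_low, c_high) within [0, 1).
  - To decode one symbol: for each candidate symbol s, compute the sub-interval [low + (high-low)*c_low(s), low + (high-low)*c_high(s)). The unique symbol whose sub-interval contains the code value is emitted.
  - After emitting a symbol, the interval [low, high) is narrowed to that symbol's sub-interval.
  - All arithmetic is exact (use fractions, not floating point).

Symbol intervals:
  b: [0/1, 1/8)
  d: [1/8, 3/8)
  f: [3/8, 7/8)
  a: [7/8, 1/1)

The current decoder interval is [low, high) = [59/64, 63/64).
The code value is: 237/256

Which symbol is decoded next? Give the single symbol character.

Answer: b

Derivation:
Interval width = high − low = 63/64 − 59/64 = 1/16
Scaled code = (code − low) / width = (237/256 − 59/64) / 1/16 = 1/16
  b: [0/1, 1/8) ← scaled code falls here ✓
  d: [1/8, 3/8) 
  f: [3/8, 7/8) 
  a: [7/8, 1/1) 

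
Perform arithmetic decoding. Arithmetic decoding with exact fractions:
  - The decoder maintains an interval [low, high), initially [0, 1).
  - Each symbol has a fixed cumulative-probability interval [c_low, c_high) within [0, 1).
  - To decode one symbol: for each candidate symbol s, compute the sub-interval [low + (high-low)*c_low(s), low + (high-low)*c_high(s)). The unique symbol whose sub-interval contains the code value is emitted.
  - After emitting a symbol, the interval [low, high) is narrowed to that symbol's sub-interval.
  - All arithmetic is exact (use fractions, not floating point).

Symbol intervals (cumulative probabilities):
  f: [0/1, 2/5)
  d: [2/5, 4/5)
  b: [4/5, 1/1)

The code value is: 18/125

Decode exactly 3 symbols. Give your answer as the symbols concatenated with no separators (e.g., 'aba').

Answer: ffb

Derivation:
Step 1: interval [0/1, 1/1), width = 1/1 - 0/1 = 1/1
  'f': [0/1 + 1/1*0/1, 0/1 + 1/1*2/5) = [0/1, 2/5) <- contains code 18/125
  'd': [0/1 + 1/1*2/5, 0/1 + 1/1*4/5) = [2/5, 4/5)
  'b': [0/1 + 1/1*4/5, 0/1 + 1/1*1/1) = [4/5, 1/1)
  emit 'f', narrow to [0/1, 2/5)
Step 2: interval [0/1, 2/5), width = 2/5 - 0/1 = 2/5
  'f': [0/1 + 2/5*0/1, 0/1 + 2/5*2/5) = [0/1, 4/25) <- contains code 18/125
  'd': [0/1 + 2/5*2/5, 0/1 + 2/5*4/5) = [4/25, 8/25)
  'b': [0/1 + 2/5*4/5, 0/1 + 2/5*1/1) = [8/25, 2/5)
  emit 'f', narrow to [0/1, 4/25)
Step 3: interval [0/1, 4/25), width = 4/25 - 0/1 = 4/25
  'f': [0/1 + 4/25*0/1, 0/1 + 4/25*2/5) = [0/1, 8/125)
  'd': [0/1 + 4/25*2/5, 0/1 + 4/25*4/5) = [8/125, 16/125)
  'b': [0/1 + 4/25*4/5, 0/1 + 4/25*1/1) = [16/125, 4/25) <- contains code 18/125
  emit 'b', narrow to [16/125, 4/25)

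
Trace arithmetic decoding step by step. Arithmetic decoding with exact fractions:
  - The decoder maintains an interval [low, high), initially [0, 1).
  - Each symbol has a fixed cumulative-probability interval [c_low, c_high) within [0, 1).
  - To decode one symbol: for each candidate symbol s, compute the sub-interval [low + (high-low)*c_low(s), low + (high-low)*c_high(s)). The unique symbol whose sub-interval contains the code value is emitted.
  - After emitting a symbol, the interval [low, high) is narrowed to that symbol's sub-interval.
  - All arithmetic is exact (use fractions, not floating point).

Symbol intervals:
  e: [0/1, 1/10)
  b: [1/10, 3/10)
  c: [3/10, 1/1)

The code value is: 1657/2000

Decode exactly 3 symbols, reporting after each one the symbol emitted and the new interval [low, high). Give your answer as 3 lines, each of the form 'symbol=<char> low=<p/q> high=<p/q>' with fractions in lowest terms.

Step 1: interval [0/1, 1/1), width = 1/1 - 0/1 = 1/1
  'e': [0/1 + 1/1*0/1, 0/1 + 1/1*1/10) = [0/1, 1/10)
  'b': [0/1 + 1/1*1/10, 0/1 + 1/1*3/10) = [1/10, 3/10)
  'c': [0/1 + 1/1*3/10, 0/1 + 1/1*1/1) = [3/10, 1/1) <- contains code 1657/2000
  emit 'c', narrow to [3/10, 1/1)
Step 2: interval [3/10, 1/1), width = 1/1 - 3/10 = 7/10
  'e': [3/10 + 7/10*0/1, 3/10 + 7/10*1/10) = [3/10, 37/100)
  'b': [3/10 + 7/10*1/10, 3/10 + 7/10*3/10) = [37/100, 51/100)
  'c': [3/10 + 7/10*3/10, 3/10 + 7/10*1/1) = [51/100, 1/1) <- contains code 1657/2000
  emit 'c', narrow to [51/100, 1/1)
Step 3: interval [51/100, 1/1), width = 1/1 - 51/100 = 49/100
  'e': [51/100 + 49/100*0/1, 51/100 + 49/100*1/10) = [51/100, 559/1000)
  'b': [51/100 + 49/100*1/10, 51/100 + 49/100*3/10) = [559/1000, 657/1000)
  'c': [51/100 + 49/100*3/10, 51/100 + 49/100*1/1) = [657/1000, 1/1) <- contains code 1657/2000
  emit 'c', narrow to [657/1000, 1/1)

Answer: symbol=c low=3/10 high=1/1
symbol=c low=51/100 high=1/1
symbol=c low=657/1000 high=1/1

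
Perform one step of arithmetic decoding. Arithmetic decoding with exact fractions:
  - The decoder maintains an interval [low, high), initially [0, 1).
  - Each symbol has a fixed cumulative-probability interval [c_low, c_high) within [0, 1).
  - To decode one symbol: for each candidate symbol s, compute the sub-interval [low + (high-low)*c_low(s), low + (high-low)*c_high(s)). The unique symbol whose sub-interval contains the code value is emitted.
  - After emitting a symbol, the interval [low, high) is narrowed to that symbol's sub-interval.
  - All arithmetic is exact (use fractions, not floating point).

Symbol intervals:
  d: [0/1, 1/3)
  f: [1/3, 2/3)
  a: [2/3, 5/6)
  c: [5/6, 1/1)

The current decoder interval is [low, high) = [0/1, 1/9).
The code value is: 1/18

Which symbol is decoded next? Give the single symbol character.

Interval width = high − low = 1/9 − 0/1 = 1/9
Scaled code = (code − low) / width = (1/18 − 0/1) / 1/9 = 1/2
  d: [0/1, 1/3) 
  f: [1/3, 2/3) ← scaled code falls here ✓
  a: [2/3, 5/6) 
  c: [5/6, 1/1) 

Answer: f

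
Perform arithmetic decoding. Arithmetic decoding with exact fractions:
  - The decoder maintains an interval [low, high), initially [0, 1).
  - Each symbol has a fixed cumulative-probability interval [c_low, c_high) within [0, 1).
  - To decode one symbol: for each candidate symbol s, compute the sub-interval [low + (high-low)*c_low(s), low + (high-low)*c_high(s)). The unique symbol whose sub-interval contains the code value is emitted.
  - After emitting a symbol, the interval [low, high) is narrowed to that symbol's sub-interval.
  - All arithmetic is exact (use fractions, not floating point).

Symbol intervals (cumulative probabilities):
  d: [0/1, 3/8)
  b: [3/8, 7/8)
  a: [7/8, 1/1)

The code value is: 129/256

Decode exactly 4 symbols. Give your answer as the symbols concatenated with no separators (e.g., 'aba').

Step 1: interval [0/1, 1/1), width = 1/1 - 0/1 = 1/1
  'd': [0/1 + 1/1*0/1, 0/1 + 1/1*3/8) = [0/1, 3/8)
  'b': [0/1 + 1/1*3/8, 0/1 + 1/1*7/8) = [3/8, 7/8) <- contains code 129/256
  'a': [0/1 + 1/1*7/8, 0/1 + 1/1*1/1) = [7/8, 1/1)
  emit 'b', narrow to [3/8, 7/8)
Step 2: interval [3/8, 7/8), width = 7/8 - 3/8 = 1/2
  'd': [3/8 + 1/2*0/1, 3/8 + 1/2*3/8) = [3/8, 9/16) <- contains code 129/256
  'b': [3/8 + 1/2*3/8, 3/8 + 1/2*7/8) = [9/16, 13/16)
  'a': [3/8 + 1/2*7/8, 3/8 + 1/2*1/1) = [13/16, 7/8)
  emit 'd', narrow to [3/8, 9/16)
Step 3: interval [3/8, 9/16), width = 9/16 - 3/8 = 3/16
  'd': [3/8 + 3/16*0/1, 3/8 + 3/16*3/8) = [3/8, 57/128)
  'b': [3/8 + 3/16*3/8, 3/8 + 3/16*7/8) = [57/128, 69/128) <- contains code 129/256
  'a': [3/8 + 3/16*7/8, 3/8 + 3/16*1/1) = [69/128, 9/16)
  emit 'b', narrow to [57/128, 69/128)
Step 4: interval [57/128, 69/128), width = 69/128 - 57/128 = 3/32
  'd': [57/128 + 3/32*0/1, 57/128 + 3/32*3/8) = [57/128, 123/256)
  'b': [57/128 + 3/32*3/8, 57/128 + 3/32*7/8) = [123/256, 135/256) <- contains code 129/256
  'a': [57/128 + 3/32*7/8, 57/128 + 3/32*1/1) = [135/256, 69/128)
  emit 'b', narrow to [123/256, 135/256)

Answer: bdbb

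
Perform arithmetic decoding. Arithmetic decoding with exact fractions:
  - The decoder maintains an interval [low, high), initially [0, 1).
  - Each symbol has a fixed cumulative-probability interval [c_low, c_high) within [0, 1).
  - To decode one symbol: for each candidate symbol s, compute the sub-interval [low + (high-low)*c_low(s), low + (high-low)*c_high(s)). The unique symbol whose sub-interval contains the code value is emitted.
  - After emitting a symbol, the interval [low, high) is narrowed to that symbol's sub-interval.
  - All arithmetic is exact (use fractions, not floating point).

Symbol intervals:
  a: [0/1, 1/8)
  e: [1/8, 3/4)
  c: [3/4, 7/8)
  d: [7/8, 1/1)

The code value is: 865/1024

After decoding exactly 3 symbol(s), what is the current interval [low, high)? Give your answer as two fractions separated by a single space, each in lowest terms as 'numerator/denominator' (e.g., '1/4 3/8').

Answer: 27/32 433/512

Derivation:
Step 1: interval [0/1, 1/1), width = 1/1 - 0/1 = 1/1
  'a': [0/1 + 1/1*0/1, 0/1 + 1/1*1/8) = [0/1, 1/8)
  'e': [0/1 + 1/1*1/8, 0/1 + 1/1*3/4) = [1/8, 3/4)
  'c': [0/1 + 1/1*3/4, 0/1 + 1/1*7/8) = [3/4, 7/8) <- contains code 865/1024
  'd': [0/1 + 1/1*7/8, 0/1 + 1/1*1/1) = [7/8, 1/1)
  emit 'c', narrow to [3/4, 7/8)
Step 2: interval [3/4, 7/8), width = 7/8 - 3/4 = 1/8
  'a': [3/4 + 1/8*0/1, 3/4 + 1/8*1/8) = [3/4, 49/64)
  'e': [3/4 + 1/8*1/8, 3/4 + 1/8*3/4) = [49/64, 27/32)
  'c': [3/4 + 1/8*3/4, 3/4 + 1/8*7/8) = [27/32, 55/64) <- contains code 865/1024
  'd': [3/4 + 1/8*7/8, 3/4 + 1/8*1/1) = [55/64, 7/8)
  emit 'c', narrow to [27/32, 55/64)
Step 3: interval [27/32, 55/64), width = 55/64 - 27/32 = 1/64
  'a': [27/32 + 1/64*0/1, 27/32 + 1/64*1/8) = [27/32, 433/512) <- contains code 865/1024
  'e': [27/32 + 1/64*1/8, 27/32 + 1/64*3/4) = [433/512, 219/256)
  'c': [27/32 + 1/64*3/4, 27/32 + 1/64*7/8) = [219/256, 439/512)
  'd': [27/32 + 1/64*7/8, 27/32 + 1/64*1/1) = [439/512, 55/64)
  emit 'a', narrow to [27/32, 433/512)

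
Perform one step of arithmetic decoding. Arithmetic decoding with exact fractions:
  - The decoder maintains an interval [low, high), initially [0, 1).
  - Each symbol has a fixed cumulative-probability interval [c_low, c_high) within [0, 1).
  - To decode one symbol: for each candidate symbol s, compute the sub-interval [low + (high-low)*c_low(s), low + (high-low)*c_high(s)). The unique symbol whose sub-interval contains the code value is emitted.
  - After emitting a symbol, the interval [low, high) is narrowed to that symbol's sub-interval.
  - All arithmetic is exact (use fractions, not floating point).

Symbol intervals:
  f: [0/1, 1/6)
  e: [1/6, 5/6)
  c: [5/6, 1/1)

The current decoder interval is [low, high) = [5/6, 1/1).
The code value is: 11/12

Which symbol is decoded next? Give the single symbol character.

Interval width = high − low = 1/1 − 5/6 = 1/6
Scaled code = (code − low) / width = (11/12 − 5/6) / 1/6 = 1/2
  f: [0/1, 1/6) 
  e: [1/6, 5/6) ← scaled code falls here ✓
  c: [5/6, 1/1) 

Answer: e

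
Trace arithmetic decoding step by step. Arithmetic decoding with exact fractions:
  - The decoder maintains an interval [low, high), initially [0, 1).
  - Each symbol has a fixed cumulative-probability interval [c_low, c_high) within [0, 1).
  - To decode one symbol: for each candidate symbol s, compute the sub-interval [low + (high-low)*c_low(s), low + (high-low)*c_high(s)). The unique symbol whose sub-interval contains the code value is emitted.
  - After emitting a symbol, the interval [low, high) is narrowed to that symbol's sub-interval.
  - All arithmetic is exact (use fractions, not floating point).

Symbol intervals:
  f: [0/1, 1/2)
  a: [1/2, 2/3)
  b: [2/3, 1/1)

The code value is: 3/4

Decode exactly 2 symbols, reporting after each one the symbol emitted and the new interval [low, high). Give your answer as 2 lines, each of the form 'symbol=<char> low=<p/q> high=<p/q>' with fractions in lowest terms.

Answer: symbol=b low=2/3 high=1/1
symbol=f low=2/3 high=5/6

Derivation:
Step 1: interval [0/1, 1/1), width = 1/1 - 0/1 = 1/1
  'f': [0/1 + 1/1*0/1, 0/1 + 1/1*1/2) = [0/1, 1/2)
  'a': [0/1 + 1/1*1/2, 0/1 + 1/1*2/3) = [1/2, 2/3)
  'b': [0/1 + 1/1*2/3, 0/1 + 1/1*1/1) = [2/3, 1/1) <- contains code 3/4
  emit 'b', narrow to [2/3, 1/1)
Step 2: interval [2/3, 1/1), width = 1/1 - 2/3 = 1/3
  'f': [2/3 + 1/3*0/1, 2/3 + 1/3*1/2) = [2/3, 5/6) <- contains code 3/4
  'a': [2/3 + 1/3*1/2, 2/3 + 1/3*2/3) = [5/6, 8/9)
  'b': [2/3 + 1/3*2/3, 2/3 + 1/3*1/1) = [8/9, 1/1)
  emit 'f', narrow to [2/3, 5/6)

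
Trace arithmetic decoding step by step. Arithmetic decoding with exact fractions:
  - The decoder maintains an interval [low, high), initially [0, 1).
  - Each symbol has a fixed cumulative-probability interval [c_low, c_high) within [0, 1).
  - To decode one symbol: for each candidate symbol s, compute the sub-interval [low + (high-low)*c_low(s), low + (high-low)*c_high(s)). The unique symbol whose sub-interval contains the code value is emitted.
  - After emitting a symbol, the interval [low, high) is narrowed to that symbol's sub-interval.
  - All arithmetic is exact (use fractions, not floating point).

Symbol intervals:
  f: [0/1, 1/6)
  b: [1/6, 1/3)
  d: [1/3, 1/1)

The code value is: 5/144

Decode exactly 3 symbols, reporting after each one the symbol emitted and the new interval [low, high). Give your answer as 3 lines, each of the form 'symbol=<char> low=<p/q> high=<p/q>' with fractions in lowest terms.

Step 1: interval [0/1, 1/1), width = 1/1 - 0/1 = 1/1
  'f': [0/1 + 1/1*0/1, 0/1 + 1/1*1/6) = [0/1, 1/6) <- contains code 5/144
  'b': [0/1 + 1/1*1/6, 0/1 + 1/1*1/3) = [1/6, 1/3)
  'd': [0/1 + 1/1*1/3, 0/1 + 1/1*1/1) = [1/3, 1/1)
  emit 'f', narrow to [0/1, 1/6)
Step 2: interval [0/1, 1/6), width = 1/6 - 0/1 = 1/6
  'f': [0/1 + 1/6*0/1, 0/1 + 1/6*1/6) = [0/1, 1/36)
  'b': [0/1 + 1/6*1/6, 0/1 + 1/6*1/3) = [1/36, 1/18) <- contains code 5/144
  'd': [0/1 + 1/6*1/3, 0/1 + 1/6*1/1) = [1/18, 1/6)
  emit 'b', narrow to [1/36, 1/18)
Step 3: interval [1/36, 1/18), width = 1/18 - 1/36 = 1/36
  'f': [1/36 + 1/36*0/1, 1/36 + 1/36*1/6) = [1/36, 7/216)
  'b': [1/36 + 1/36*1/6, 1/36 + 1/36*1/3) = [7/216, 1/27) <- contains code 5/144
  'd': [1/36 + 1/36*1/3, 1/36 + 1/36*1/1) = [1/27, 1/18)
  emit 'b', narrow to [7/216, 1/27)

Answer: symbol=f low=0/1 high=1/6
symbol=b low=1/36 high=1/18
symbol=b low=7/216 high=1/27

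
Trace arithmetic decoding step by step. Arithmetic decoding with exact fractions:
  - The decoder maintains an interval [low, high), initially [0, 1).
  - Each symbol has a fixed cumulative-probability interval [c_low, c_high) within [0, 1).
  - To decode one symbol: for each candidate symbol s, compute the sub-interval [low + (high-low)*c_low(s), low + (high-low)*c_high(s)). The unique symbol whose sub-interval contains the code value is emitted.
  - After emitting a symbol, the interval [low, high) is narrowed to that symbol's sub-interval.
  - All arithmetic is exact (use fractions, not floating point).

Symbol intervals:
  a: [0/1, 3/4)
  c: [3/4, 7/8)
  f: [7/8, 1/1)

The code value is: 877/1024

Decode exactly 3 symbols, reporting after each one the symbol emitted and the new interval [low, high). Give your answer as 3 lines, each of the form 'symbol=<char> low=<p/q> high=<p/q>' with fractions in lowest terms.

Step 1: interval [0/1, 1/1), width = 1/1 - 0/1 = 1/1
  'a': [0/1 + 1/1*0/1, 0/1 + 1/1*3/4) = [0/1, 3/4)
  'c': [0/1 + 1/1*3/4, 0/1 + 1/1*7/8) = [3/4, 7/8) <- contains code 877/1024
  'f': [0/1 + 1/1*7/8, 0/1 + 1/1*1/1) = [7/8, 1/1)
  emit 'c', narrow to [3/4, 7/8)
Step 2: interval [3/4, 7/8), width = 7/8 - 3/4 = 1/8
  'a': [3/4 + 1/8*0/1, 3/4 + 1/8*3/4) = [3/4, 27/32)
  'c': [3/4 + 1/8*3/4, 3/4 + 1/8*7/8) = [27/32, 55/64) <- contains code 877/1024
  'f': [3/4 + 1/8*7/8, 3/4 + 1/8*1/1) = [55/64, 7/8)
  emit 'c', narrow to [27/32, 55/64)
Step 3: interval [27/32, 55/64), width = 55/64 - 27/32 = 1/64
  'a': [27/32 + 1/64*0/1, 27/32 + 1/64*3/4) = [27/32, 219/256)
  'c': [27/32 + 1/64*3/4, 27/32 + 1/64*7/8) = [219/256, 439/512) <- contains code 877/1024
  'f': [27/32 + 1/64*7/8, 27/32 + 1/64*1/1) = [439/512, 55/64)
  emit 'c', narrow to [219/256, 439/512)

Answer: symbol=c low=3/4 high=7/8
symbol=c low=27/32 high=55/64
symbol=c low=219/256 high=439/512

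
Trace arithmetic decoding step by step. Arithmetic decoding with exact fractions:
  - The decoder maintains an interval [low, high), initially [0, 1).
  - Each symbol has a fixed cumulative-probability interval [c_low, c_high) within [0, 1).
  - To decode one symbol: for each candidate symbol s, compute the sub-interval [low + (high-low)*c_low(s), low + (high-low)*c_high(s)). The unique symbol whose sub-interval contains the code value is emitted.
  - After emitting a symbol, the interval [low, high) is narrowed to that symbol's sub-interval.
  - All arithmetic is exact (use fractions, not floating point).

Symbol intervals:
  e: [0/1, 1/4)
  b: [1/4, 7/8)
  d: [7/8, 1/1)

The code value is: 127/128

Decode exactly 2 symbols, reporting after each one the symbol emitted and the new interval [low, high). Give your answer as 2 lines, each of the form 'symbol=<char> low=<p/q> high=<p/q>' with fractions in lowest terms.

Answer: symbol=d low=7/8 high=1/1
symbol=d low=63/64 high=1/1

Derivation:
Step 1: interval [0/1, 1/1), width = 1/1 - 0/1 = 1/1
  'e': [0/1 + 1/1*0/1, 0/1 + 1/1*1/4) = [0/1, 1/4)
  'b': [0/1 + 1/1*1/4, 0/1 + 1/1*7/8) = [1/4, 7/8)
  'd': [0/1 + 1/1*7/8, 0/1 + 1/1*1/1) = [7/8, 1/1) <- contains code 127/128
  emit 'd', narrow to [7/8, 1/1)
Step 2: interval [7/8, 1/1), width = 1/1 - 7/8 = 1/8
  'e': [7/8 + 1/8*0/1, 7/8 + 1/8*1/4) = [7/8, 29/32)
  'b': [7/8 + 1/8*1/4, 7/8 + 1/8*7/8) = [29/32, 63/64)
  'd': [7/8 + 1/8*7/8, 7/8 + 1/8*1/1) = [63/64, 1/1) <- contains code 127/128
  emit 'd', narrow to [63/64, 1/1)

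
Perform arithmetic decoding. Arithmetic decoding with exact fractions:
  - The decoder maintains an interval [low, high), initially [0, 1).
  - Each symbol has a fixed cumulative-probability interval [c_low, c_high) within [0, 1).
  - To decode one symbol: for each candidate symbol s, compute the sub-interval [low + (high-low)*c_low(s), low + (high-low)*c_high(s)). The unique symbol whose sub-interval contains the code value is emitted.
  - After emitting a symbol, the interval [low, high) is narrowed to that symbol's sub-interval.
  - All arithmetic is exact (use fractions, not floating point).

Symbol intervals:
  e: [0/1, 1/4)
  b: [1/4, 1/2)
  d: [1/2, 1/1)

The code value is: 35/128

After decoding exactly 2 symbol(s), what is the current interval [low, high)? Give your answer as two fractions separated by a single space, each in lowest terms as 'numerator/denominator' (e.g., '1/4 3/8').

Answer: 1/4 5/16

Derivation:
Step 1: interval [0/1, 1/1), width = 1/1 - 0/1 = 1/1
  'e': [0/1 + 1/1*0/1, 0/1 + 1/1*1/4) = [0/1, 1/4)
  'b': [0/1 + 1/1*1/4, 0/1 + 1/1*1/2) = [1/4, 1/2) <- contains code 35/128
  'd': [0/1 + 1/1*1/2, 0/1 + 1/1*1/1) = [1/2, 1/1)
  emit 'b', narrow to [1/4, 1/2)
Step 2: interval [1/4, 1/2), width = 1/2 - 1/4 = 1/4
  'e': [1/4 + 1/4*0/1, 1/4 + 1/4*1/4) = [1/4, 5/16) <- contains code 35/128
  'b': [1/4 + 1/4*1/4, 1/4 + 1/4*1/2) = [5/16, 3/8)
  'd': [1/4 + 1/4*1/2, 1/4 + 1/4*1/1) = [3/8, 1/2)
  emit 'e', narrow to [1/4, 5/16)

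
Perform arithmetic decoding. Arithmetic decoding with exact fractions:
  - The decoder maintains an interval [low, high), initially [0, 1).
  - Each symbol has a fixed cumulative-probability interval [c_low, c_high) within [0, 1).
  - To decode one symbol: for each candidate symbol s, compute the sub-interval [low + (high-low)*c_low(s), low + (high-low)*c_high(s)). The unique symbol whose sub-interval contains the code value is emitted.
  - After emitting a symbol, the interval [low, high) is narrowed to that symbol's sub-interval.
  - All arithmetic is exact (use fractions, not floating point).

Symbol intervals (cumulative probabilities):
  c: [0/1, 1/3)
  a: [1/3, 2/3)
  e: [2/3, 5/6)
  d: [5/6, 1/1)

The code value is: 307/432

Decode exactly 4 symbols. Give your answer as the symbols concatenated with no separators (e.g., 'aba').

Step 1: interval [0/1, 1/1), width = 1/1 - 0/1 = 1/1
  'c': [0/1 + 1/1*0/1, 0/1 + 1/1*1/3) = [0/1, 1/3)
  'a': [0/1 + 1/1*1/3, 0/1 + 1/1*2/3) = [1/3, 2/3)
  'e': [0/1 + 1/1*2/3, 0/1 + 1/1*5/6) = [2/3, 5/6) <- contains code 307/432
  'd': [0/1 + 1/1*5/6, 0/1 + 1/1*1/1) = [5/6, 1/1)
  emit 'e', narrow to [2/3, 5/6)
Step 2: interval [2/3, 5/6), width = 5/6 - 2/3 = 1/6
  'c': [2/3 + 1/6*0/1, 2/3 + 1/6*1/3) = [2/3, 13/18) <- contains code 307/432
  'a': [2/3 + 1/6*1/3, 2/3 + 1/6*2/3) = [13/18, 7/9)
  'e': [2/3 + 1/6*2/3, 2/3 + 1/6*5/6) = [7/9, 29/36)
  'd': [2/3 + 1/6*5/6, 2/3 + 1/6*1/1) = [29/36, 5/6)
  emit 'c', narrow to [2/3, 13/18)
Step 3: interval [2/3, 13/18), width = 13/18 - 2/3 = 1/18
  'c': [2/3 + 1/18*0/1, 2/3 + 1/18*1/3) = [2/3, 37/54)
  'a': [2/3 + 1/18*1/3, 2/3 + 1/18*2/3) = [37/54, 19/27)
  'e': [2/3 + 1/18*2/3, 2/3 + 1/18*5/6) = [19/27, 77/108) <- contains code 307/432
  'd': [2/3 + 1/18*5/6, 2/3 + 1/18*1/1) = [77/108, 13/18)
  emit 'e', narrow to [19/27, 77/108)
Step 4: interval [19/27, 77/108), width = 77/108 - 19/27 = 1/108
  'c': [19/27 + 1/108*0/1, 19/27 + 1/108*1/3) = [19/27, 229/324)
  'a': [19/27 + 1/108*1/3, 19/27 + 1/108*2/3) = [229/324, 115/162)
  'e': [19/27 + 1/108*2/3, 19/27 + 1/108*5/6) = [115/162, 461/648) <- contains code 307/432
  'd': [19/27 + 1/108*5/6, 19/27 + 1/108*1/1) = [461/648, 77/108)
  emit 'e', narrow to [115/162, 461/648)

Answer: ecee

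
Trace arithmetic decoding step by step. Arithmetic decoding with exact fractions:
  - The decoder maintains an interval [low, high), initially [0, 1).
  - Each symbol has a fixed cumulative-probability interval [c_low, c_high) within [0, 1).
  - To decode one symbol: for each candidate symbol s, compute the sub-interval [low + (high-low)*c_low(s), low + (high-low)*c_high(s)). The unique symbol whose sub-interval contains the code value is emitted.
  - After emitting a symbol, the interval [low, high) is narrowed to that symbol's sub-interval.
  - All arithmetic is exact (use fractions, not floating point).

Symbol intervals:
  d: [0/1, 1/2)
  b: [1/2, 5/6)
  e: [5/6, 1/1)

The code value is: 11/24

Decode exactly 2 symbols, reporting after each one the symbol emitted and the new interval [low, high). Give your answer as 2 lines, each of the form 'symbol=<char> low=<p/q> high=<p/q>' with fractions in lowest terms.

Step 1: interval [0/1, 1/1), width = 1/1 - 0/1 = 1/1
  'd': [0/1 + 1/1*0/1, 0/1 + 1/1*1/2) = [0/1, 1/2) <- contains code 11/24
  'b': [0/1 + 1/1*1/2, 0/1 + 1/1*5/6) = [1/2, 5/6)
  'e': [0/1 + 1/1*5/6, 0/1 + 1/1*1/1) = [5/6, 1/1)
  emit 'd', narrow to [0/1, 1/2)
Step 2: interval [0/1, 1/2), width = 1/2 - 0/1 = 1/2
  'd': [0/1 + 1/2*0/1, 0/1 + 1/2*1/2) = [0/1, 1/4)
  'b': [0/1 + 1/2*1/2, 0/1 + 1/2*5/6) = [1/4, 5/12)
  'e': [0/1 + 1/2*5/6, 0/1 + 1/2*1/1) = [5/12, 1/2) <- contains code 11/24
  emit 'e', narrow to [5/12, 1/2)

Answer: symbol=d low=0/1 high=1/2
symbol=e low=5/12 high=1/2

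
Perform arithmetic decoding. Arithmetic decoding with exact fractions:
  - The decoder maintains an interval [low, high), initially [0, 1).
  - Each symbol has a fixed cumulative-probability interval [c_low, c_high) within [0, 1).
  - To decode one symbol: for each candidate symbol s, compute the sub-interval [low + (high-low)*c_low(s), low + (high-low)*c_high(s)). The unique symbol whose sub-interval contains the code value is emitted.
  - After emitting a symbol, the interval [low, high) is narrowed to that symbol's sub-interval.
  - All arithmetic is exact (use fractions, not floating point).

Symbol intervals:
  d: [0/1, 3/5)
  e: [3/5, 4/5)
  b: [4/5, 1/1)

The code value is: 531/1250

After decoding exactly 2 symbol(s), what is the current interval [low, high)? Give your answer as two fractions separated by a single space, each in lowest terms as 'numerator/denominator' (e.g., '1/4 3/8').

Answer: 9/25 12/25

Derivation:
Step 1: interval [0/1, 1/1), width = 1/1 - 0/1 = 1/1
  'd': [0/1 + 1/1*0/1, 0/1 + 1/1*3/5) = [0/1, 3/5) <- contains code 531/1250
  'e': [0/1 + 1/1*3/5, 0/1 + 1/1*4/5) = [3/5, 4/5)
  'b': [0/1 + 1/1*4/5, 0/1 + 1/1*1/1) = [4/5, 1/1)
  emit 'd', narrow to [0/1, 3/5)
Step 2: interval [0/1, 3/5), width = 3/5 - 0/1 = 3/5
  'd': [0/1 + 3/5*0/1, 0/1 + 3/5*3/5) = [0/1, 9/25)
  'e': [0/1 + 3/5*3/5, 0/1 + 3/5*4/5) = [9/25, 12/25) <- contains code 531/1250
  'b': [0/1 + 3/5*4/5, 0/1 + 3/5*1/1) = [12/25, 3/5)
  emit 'e', narrow to [9/25, 12/25)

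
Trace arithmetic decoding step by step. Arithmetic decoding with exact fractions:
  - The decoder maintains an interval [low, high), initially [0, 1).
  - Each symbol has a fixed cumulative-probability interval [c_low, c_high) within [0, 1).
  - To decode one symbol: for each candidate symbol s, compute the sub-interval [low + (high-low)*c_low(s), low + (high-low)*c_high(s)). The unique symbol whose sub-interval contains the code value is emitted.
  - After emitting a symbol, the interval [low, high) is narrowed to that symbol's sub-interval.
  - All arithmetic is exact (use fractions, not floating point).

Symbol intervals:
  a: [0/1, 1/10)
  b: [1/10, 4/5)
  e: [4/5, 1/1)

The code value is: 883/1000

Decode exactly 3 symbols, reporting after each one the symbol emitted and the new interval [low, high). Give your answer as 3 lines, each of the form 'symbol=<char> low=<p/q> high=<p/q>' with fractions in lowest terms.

Answer: symbol=e low=4/5 high=1/1
symbol=b low=41/50 high=24/25
symbol=b low=417/500 high=233/250

Derivation:
Step 1: interval [0/1, 1/1), width = 1/1 - 0/1 = 1/1
  'a': [0/1 + 1/1*0/1, 0/1 + 1/1*1/10) = [0/1, 1/10)
  'b': [0/1 + 1/1*1/10, 0/1 + 1/1*4/5) = [1/10, 4/5)
  'e': [0/1 + 1/1*4/5, 0/1 + 1/1*1/1) = [4/5, 1/1) <- contains code 883/1000
  emit 'e', narrow to [4/5, 1/1)
Step 2: interval [4/5, 1/1), width = 1/1 - 4/5 = 1/5
  'a': [4/5 + 1/5*0/1, 4/5 + 1/5*1/10) = [4/5, 41/50)
  'b': [4/5 + 1/5*1/10, 4/5 + 1/5*4/5) = [41/50, 24/25) <- contains code 883/1000
  'e': [4/5 + 1/5*4/5, 4/5 + 1/5*1/1) = [24/25, 1/1)
  emit 'b', narrow to [41/50, 24/25)
Step 3: interval [41/50, 24/25), width = 24/25 - 41/50 = 7/50
  'a': [41/50 + 7/50*0/1, 41/50 + 7/50*1/10) = [41/50, 417/500)
  'b': [41/50 + 7/50*1/10, 41/50 + 7/50*4/5) = [417/500, 233/250) <- contains code 883/1000
  'e': [41/50 + 7/50*4/5, 41/50 + 7/50*1/1) = [233/250, 24/25)
  emit 'b', narrow to [417/500, 233/250)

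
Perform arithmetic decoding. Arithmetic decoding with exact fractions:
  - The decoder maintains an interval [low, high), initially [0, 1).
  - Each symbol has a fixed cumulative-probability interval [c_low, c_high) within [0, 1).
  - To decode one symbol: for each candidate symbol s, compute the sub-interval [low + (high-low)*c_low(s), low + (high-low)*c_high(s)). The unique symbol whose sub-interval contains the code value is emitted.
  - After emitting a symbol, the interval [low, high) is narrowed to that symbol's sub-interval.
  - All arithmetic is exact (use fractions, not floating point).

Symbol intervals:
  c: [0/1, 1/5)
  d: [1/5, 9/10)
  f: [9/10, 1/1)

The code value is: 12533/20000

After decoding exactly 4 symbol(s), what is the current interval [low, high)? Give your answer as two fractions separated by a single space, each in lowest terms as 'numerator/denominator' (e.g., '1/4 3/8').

Step 1: interval [0/1, 1/1), width = 1/1 - 0/1 = 1/1
  'c': [0/1 + 1/1*0/1, 0/1 + 1/1*1/5) = [0/1, 1/5)
  'd': [0/1 + 1/1*1/5, 0/1 + 1/1*9/10) = [1/5, 9/10) <- contains code 12533/20000
  'f': [0/1 + 1/1*9/10, 0/1 + 1/1*1/1) = [9/10, 1/1)
  emit 'd', narrow to [1/5, 9/10)
Step 2: interval [1/5, 9/10), width = 9/10 - 1/5 = 7/10
  'c': [1/5 + 7/10*0/1, 1/5 + 7/10*1/5) = [1/5, 17/50)
  'd': [1/5 + 7/10*1/5, 1/5 + 7/10*9/10) = [17/50, 83/100) <- contains code 12533/20000
  'f': [1/5 + 7/10*9/10, 1/5 + 7/10*1/1) = [83/100, 9/10)
  emit 'd', narrow to [17/50, 83/100)
Step 3: interval [17/50, 83/100), width = 83/100 - 17/50 = 49/100
  'c': [17/50 + 49/100*0/1, 17/50 + 49/100*1/5) = [17/50, 219/500)
  'd': [17/50 + 49/100*1/5, 17/50 + 49/100*9/10) = [219/500, 781/1000) <- contains code 12533/20000
  'f': [17/50 + 49/100*9/10, 17/50 + 49/100*1/1) = [781/1000, 83/100)
  emit 'd', narrow to [219/500, 781/1000)
Step 4: interval [219/500, 781/1000), width = 781/1000 - 219/500 = 343/1000
  'c': [219/500 + 343/1000*0/1, 219/500 + 343/1000*1/5) = [219/500, 2533/5000)
  'd': [219/500 + 343/1000*1/5, 219/500 + 343/1000*9/10) = [2533/5000, 7467/10000) <- contains code 12533/20000
  'f': [219/500 + 343/1000*9/10, 219/500 + 343/1000*1/1) = [7467/10000, 781/1000)
  emit 'd', narrow to [2533/5000, 7467/10000)

Answer: 2533/5000 7467/10000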